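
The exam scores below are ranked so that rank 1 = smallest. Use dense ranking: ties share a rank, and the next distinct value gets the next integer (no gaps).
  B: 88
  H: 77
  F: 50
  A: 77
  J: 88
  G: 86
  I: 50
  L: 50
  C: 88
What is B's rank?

4

Sorted (ascending): 50, 50, 50, 77, 77, 86, 88, 88, 88
The 3 values of 50 share dense rank 1.
The 2 values of 77 share dense rank 2.
The 3 values of 88 share dense rank 4.
Remaining distinct values take the next consecutive integers.
B has value 88 → rank 4.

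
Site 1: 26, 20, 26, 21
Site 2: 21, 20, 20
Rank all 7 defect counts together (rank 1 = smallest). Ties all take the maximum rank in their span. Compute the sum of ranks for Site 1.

22

Sorted (ascending): 20, 20, 20, 21, 21, 26, 26
The 3 values of 20 occupy positions 1–3 → each gets rank 3.
The 2 values of 21 occupy positions 4–5 → each gets rank 5.
The 2 values of 26 occupy positions 6–7 → each gets rank 7.
Site 1 values → pooled ranks: 26→7, 20→3, 26→7, 21→5
Rank sum = 7 + 3 + 7 + 5 = 22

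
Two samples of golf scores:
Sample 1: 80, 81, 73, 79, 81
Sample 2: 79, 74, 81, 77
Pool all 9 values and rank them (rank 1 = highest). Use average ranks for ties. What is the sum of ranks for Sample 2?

Sorted (descending): 81, 81, 81, 80, 79, 79, 77, 74, 73
The 3 values of 81 occupy positions 1–3 → average rank 2.
The 2 values of 79 occupy positions 5–6 → average rank (5+6)/2 = 5.5.
Sample 2 values → pooled ranks: 79→5.5, 74→8, 81→2, 77→7
Rank sum = 5.5 + 8 + 2 + 7 = 22.5

22.5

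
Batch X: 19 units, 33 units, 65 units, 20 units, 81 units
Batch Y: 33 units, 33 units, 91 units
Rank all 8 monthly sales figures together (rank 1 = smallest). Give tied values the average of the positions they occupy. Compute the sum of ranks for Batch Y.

16

Sorted (ascending): 19, 20, 33, 33, 33, 65, 81, 91
The 3 values of 33 occupy positions 3–5 → average rank 4.
Batch Y values → pooled ranks: 33→4, 33→4, 91→8
Rank sum = 4 + 4 + 8 = 16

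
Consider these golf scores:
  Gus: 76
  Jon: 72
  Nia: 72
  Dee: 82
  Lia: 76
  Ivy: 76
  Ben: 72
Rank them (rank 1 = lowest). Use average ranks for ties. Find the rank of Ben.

2

Sorted (ascending): 72, 72, 72, 76, 76, 76, 82
The 3 values of 72 occupy positions 1–3 → average rank 2.
The 3 values of 76 occupy positions 4–6 → average rank 5.
Ben has value 72 → rank 2.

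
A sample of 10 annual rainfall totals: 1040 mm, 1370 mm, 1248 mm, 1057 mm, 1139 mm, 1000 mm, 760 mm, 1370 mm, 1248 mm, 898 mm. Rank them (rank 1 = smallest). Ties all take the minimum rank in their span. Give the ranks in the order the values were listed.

4, 9, 7, 5, 6, 3, 1, 9, 7, 2

Sorted (ascending): 760, 898, 1000, 1040, 1057, 1139, 1248, 1248, 1370, 1370
The 2 values of 1248 occupy positions 7–8 → each gets rank 7.
The 2 values of 1370 occupy positions 9–10 → each gets rank 9.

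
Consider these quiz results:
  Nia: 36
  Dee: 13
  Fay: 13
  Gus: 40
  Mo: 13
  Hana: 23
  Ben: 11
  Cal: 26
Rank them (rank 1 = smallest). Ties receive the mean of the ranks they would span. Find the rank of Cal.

Sorted (ascending): 11, 13, 13, 13, 23, 26, 36, 40
The 3 values of 13 occupy positions 2–4 → average rank 3.
Cal has value 26 → rank 6.

6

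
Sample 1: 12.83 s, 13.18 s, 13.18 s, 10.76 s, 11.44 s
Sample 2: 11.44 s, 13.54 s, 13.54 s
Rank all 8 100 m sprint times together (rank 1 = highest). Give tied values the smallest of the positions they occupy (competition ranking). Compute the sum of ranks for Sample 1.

Sorted (descending): 13.54, 13.54, 13.18, 13.18, 12.83, 11.44, 11.44, 10.76
The 2 values of 13.54 occupy positions 1–2 → each gets rank 1.
The 2 values of 13.18 occupy positions 3–4 → each gets rank 3.
The 2 values of 11.44 occupy positions 6–7 → each gets rank 6.
Sample 1 values → pooled ranks: 12.83→5, 13.18→3, 13.18→3, 10.76→8, 11.44→6
Rank sum = 5 + 3 + 3 + 8 + 6 = 25

25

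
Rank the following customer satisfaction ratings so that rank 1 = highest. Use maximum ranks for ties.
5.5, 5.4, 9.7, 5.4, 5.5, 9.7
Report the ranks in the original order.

Sorted (descending): 9.7, 9.7, 5.5, 5.5, 5.4, 5.4
The 2 values of 9.7 occupy positions 1–2 → each gets rank 2.
The 2 values of 5.5 occupy positions 3–4 → each gets rank 4.
The 2 values of 5.4 occupy positions 5–6 → each gets rank 6.

4, 6, 2, 6, 4, 2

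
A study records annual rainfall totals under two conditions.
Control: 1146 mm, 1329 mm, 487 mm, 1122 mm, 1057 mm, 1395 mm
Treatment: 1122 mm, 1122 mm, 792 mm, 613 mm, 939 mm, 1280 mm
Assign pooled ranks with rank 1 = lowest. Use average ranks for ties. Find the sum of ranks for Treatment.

33

Sorted (ascending): 487, 613, 792, 939, 1057, 1122, 1122, 1122, 1146, 1280, 1329, 1395
The 3 values of 1122 occupy positions 6–8 → average rank 7.
Treatment values → pooled ranks: 1122→7, 1122→7, 792→3, 613→2, 939→4, 1280→10
Rank sum = 7 + 7 + 3 + 2 + 4 + 10 = 33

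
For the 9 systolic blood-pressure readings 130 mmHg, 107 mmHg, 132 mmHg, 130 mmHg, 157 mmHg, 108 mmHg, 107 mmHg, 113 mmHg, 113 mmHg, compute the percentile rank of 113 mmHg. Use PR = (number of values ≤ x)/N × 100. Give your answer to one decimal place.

55.6

N = 9.
Strictly below 113: 3. Equal to 113: 2.
PR = 5/9 × 100 = 55.6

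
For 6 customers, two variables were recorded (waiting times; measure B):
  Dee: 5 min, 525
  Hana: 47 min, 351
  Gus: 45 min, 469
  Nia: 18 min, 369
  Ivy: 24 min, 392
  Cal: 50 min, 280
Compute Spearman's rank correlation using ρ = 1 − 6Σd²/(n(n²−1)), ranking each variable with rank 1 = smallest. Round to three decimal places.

-0.771

Ranks of variable 1: 1, 5, 4, 2, 3, 6
Ranks of variable 2: 6, 2, 5, 3, 4, 1
d = r₁ − r₂: -5, 3, -1, -1, -1, 5
d²: 25, 9, 1, 1, 1, 25; Σd² = 62
ρ = 1 − 6·62/(6·35) = 1 − 372/210 = -0.771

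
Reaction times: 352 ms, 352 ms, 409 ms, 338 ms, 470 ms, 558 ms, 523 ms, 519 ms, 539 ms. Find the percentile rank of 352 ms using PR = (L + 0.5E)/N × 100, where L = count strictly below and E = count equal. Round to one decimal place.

22.2

N = 9.
Strictly below 352: 1. Equal to 352: 2.
PR = (1 + 0.5·2)/9 × 100 = 22.2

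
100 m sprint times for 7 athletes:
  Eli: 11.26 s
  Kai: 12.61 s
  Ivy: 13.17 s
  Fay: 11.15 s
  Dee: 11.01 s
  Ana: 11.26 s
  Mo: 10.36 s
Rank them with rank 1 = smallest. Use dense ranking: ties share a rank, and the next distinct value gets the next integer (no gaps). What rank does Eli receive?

4

Sorted (ascending): 10.36, 11.01, 11.15, 11.26, 11.26, 12.61, 13.17
The 2 values of 11.26 share dense rank 4.
Remaining distinct values take the next consecutive integers.
Eli has value 11.26 s → rank 4.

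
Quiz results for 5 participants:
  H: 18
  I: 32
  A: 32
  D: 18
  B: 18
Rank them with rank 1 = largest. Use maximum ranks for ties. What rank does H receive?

Sorted (descending): 32, 32, 18, 18, 18
The 2 values of 32 occupy positions 1–2 → each gets rank 2.
The 3 values of 18 occupy positions 3–5 → each gets rank 5.
H has value 18 → rank 5.

5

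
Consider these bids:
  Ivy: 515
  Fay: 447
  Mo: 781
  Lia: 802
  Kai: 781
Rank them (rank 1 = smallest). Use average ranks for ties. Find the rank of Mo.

3.5

Sorted (ascending): 447, 515, 781, 781, 802
The 2 values of 781 occupy positions 3–4 → average rank (3+4)/2 = 3.5.
Mo has value 781 → rank 3.5.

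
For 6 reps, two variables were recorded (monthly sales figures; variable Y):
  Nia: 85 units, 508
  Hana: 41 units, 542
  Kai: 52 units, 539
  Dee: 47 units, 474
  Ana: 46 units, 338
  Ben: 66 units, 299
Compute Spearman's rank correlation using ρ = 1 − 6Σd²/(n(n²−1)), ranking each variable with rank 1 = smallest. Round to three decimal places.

Ranks of variable 1: 6, 1, 4, 3, 2, 5
Ranks of variable 2: 4, 6, 5, 3, 2, 1
d = r₁ − r₂: 2, -5, -1, 0, 0, 4
d²: 4, 25, 1, 0, 0, 16; Σd² = 46
ρ = 1 − 6·46/(6·35) = 1 − 276/210 = -0.314

-0.314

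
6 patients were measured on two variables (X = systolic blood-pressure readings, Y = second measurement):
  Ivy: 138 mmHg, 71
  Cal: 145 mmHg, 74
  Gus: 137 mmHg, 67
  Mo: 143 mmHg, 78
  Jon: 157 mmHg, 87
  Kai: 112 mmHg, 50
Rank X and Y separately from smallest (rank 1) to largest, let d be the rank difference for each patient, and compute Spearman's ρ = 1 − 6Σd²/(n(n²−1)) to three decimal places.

Ranks of variable 1: 3, 5, 2, 4, 6, 1
Ranks of variable 2: 3, 4, 2, 5, 6, 1
d = r₁ − r₂: 0, 1, 0, -1, 0, 0
d²: 0, 1, 0, 1, 0, 0; Σd² = 2
ρ = 1 − 6·2/(6·35) = 1 − 12/210 = 0.943

0.943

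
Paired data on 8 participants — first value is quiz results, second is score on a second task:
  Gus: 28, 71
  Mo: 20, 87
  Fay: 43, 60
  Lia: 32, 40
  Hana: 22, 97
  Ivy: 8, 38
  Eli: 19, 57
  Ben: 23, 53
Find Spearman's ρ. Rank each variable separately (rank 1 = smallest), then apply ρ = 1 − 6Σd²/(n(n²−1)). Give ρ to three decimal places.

0.119

Ranks of variable 1: 6, 3, 8, 7, 4, 1, 2, 5
Ranks of variable 2: 6, 7, 5, 2, 8, 1, 4, 3
d = r₁ − r₂: 0, -4, 3, 5, -4, 0, -2, 2
d²: 0, 16, 9, 25, 16, 0, 4, 4; Σd² = 74
ρ = 1 − 6·74/(8·63) = 1 − 444/504 = 0.119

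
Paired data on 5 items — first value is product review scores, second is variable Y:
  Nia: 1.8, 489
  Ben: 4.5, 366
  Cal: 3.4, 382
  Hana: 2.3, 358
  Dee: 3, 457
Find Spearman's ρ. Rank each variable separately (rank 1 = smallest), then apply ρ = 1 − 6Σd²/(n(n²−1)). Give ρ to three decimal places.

-0.400

Ranks of variable 1: 1, 5, 4, 2, 3
Ranks of variable 2: 5, 2, 3, 1, 4
d = r₁ − r₂: -4, 3, 1, 1, -1
d²: 16, 9, 1, 1, 1; Σd² = 28
ρ = 1 − 6·28/(5·24) = 1 − 168/120 = -0.400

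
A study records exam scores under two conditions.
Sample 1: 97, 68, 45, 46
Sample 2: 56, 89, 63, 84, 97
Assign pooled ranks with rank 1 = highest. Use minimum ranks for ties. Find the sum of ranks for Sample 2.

21

Sorted (descending): 97, 97, 89, 84, 68, 63, 56, 46, 45
The 2 values of 97 occupy positions 1–2 → each gets rank 1.
Sample 2 values → pooled ranks: 56→7, 89→3, 63→6, 84→4, 97→1
Rank sum = 7 + 3 + 6 + 4 + 1 = 21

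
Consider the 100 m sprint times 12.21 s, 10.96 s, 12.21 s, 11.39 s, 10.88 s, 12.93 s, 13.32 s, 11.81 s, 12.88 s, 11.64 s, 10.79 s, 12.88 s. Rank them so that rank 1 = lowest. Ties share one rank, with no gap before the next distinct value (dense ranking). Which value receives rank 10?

Sorted (ascending): 10.79, 10.88, 10.96, 11.39, 11.64, 11.81, 12.21, 12.21, 12.88, 12.88, 12.93, 13.32
The 2 values of 12.21 share dense rank 7.
The 2 values of 12.88 share dense rank 8.
Remaining distinct values take the next consecutive integers.
Rank 10 → value 13.32.

13.32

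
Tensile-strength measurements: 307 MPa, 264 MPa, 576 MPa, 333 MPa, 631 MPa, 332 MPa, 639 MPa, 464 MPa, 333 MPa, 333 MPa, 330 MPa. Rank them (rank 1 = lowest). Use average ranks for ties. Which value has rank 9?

576

Sorted (ascending): 264, 307, 330, 332, 333, 333, 333, 464, 576, 631, 639
The 3 values of 333 occupy positions 5–7 → average rank 6.
Rank 9 → value 576.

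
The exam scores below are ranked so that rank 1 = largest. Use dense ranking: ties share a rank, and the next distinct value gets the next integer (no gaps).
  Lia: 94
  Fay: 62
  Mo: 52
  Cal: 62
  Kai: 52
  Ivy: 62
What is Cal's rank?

Sorted (descending): 94, 62, 62, 62, 52, 52
The 3 values of 62 share dense rank 2.
The 2 values of 52 share dense rank 3.
Remaining distinct values take the next consecutive integers.
Cal has value 62 → rank 2.

2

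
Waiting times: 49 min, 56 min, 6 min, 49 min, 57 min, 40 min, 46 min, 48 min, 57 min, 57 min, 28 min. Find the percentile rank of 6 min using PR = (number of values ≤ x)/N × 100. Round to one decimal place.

9.1

N = 11.
Strictly below 6: 0. Equal to 6: 1.
PR = 1/11 × 100 = 9.1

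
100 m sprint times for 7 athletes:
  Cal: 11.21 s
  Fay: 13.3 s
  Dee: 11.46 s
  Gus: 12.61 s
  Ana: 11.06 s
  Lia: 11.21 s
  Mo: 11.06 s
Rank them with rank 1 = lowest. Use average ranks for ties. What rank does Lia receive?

3.5

Sorted (ascending): 11.06, 11.06, 11.21, 11.21, 11.46, 12.61, 13.3
The 2 values of 11.06 occupy positions 1–2 → average rank (1+2)/2 = 1.5.
The 2 values of 11.21 occupy positions 3–4 → average rank (3+4)/2 = 3.5.
Lia has value 11.21 s → rank 3.5.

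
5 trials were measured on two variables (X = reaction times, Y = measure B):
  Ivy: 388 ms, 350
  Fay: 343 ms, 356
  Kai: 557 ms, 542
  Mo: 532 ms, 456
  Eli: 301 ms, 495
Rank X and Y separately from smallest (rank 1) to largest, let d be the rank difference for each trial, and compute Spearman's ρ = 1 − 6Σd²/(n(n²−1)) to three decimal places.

0.300

Ranks of variable 1: 3, 2, 5, 4, 1
Ranks of variable 2: 1, 2, 5, 3, 4
d = r₁ − r₂: 2, 0, 0, 1, -3
d²: 4, 0, 0, 1, 9; Σd² = 14
ρ = 1 − 6·14/(5·24) = 1 − 84/120 = 0.300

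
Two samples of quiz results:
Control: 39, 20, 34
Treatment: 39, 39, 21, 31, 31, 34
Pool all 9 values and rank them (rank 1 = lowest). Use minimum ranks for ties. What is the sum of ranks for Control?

Sorted (ascending): 20, 21, 31, 31, 34, 34, 39, 39, 39
The 2 values of 31 occupy positions 3–4 → each gets rank 3.
The 2 values of 34 occupy positions 5–6 → each gets rank 5.
The 3 values of 39 occupy positions 7–9 → each gets rank 7.
Control values → pooled ranks: 39→7, 20→1, 34→5
Rank sum = 7 + 1 + 5 = 13

13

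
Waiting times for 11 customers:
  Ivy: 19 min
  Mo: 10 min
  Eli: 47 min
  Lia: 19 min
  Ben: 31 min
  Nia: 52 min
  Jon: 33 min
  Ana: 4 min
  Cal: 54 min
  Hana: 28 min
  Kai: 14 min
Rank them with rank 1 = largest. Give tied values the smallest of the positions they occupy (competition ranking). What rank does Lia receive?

Sorted (descending): 54, 52, 47, 33, 31, 28, 19, 19, 14, 10, 4
The 2 values of 19 occupy positions 7–8 → each gets rank 7.
Lia has value 19 min → rank 7.

7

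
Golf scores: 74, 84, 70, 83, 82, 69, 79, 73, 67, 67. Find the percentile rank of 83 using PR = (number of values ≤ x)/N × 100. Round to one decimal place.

N = 10.
Strictly below 83: 8. Equal to 83: 1.
PR = 9/10 × 100 = 90.0

90.0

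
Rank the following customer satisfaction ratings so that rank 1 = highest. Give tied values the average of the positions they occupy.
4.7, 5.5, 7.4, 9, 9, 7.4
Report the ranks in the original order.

6, 5, 3.5, 1.5, 1.5, 3.5

Sorted (descending): 9, 9, 7.4, 7.4, 5.5, 4.7
The 2 values of 9 occupy positions 1–2 → average rank (1+2)/2 = 1.5.
The 2 values of 7.4 occupy positions 3–4 → average rank (3+4)/2 = 3.5.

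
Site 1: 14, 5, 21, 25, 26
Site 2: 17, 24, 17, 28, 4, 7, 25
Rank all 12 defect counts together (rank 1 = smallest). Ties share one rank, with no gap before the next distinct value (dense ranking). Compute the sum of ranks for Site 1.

29

Sorted (ascending): 4, 5, 7, 14, 17, 17, 21, 24, 25, 25, 26, 28
The 2 values of 17 share dense rank 5.
The 2 values of 25 share dense rank 8.
Remaining distinct values take the next consecutive integers.
Site 1 values → pooled ranks: 14→4, 5→2, 21→6, 25→8, 26→9
Rank sum = 4 + 2 + 6 + 8 + 9 = 29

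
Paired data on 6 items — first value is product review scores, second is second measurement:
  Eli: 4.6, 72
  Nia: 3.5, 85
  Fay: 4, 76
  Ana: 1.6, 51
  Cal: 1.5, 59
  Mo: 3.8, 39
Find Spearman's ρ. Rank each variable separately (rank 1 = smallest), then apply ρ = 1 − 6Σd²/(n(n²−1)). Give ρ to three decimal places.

Ranks of variable 1: 6, 3, 5, 2, 1, 4
Ranks of variable 2: 4, 6, 5, 2, 3, 1
d = r₁ − r₂: 2, -3, 0, 0, -2, 3
d²: 4, 9, 0, 0, 4, 9; Σd² = 26
ρ = 1 − 6·26/(6·35) = 1 − 156/210 = 0.257

0.257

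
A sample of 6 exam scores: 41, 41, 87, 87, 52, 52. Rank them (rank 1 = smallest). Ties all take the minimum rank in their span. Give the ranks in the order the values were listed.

1, 1, 5, 5, 3, 3

Sorted (ascending): 41, 41, 52, 52, 87, 87
The 2 values of 41 occupy positions 1–2 → each gets rank 1.
The 2 values of 52 occupy positions 3–4 → each gets rank 3.
The 2 values of 87 occupy positions 5–6 → each gets rank 5.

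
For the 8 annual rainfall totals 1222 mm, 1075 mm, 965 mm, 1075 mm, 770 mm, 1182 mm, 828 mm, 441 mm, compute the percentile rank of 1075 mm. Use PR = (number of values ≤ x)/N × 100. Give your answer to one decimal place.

N = 8.
Strictly below 1075: 4. Equal to 1075: 2.
PR = 6/8 × 100 = 75.0

75.0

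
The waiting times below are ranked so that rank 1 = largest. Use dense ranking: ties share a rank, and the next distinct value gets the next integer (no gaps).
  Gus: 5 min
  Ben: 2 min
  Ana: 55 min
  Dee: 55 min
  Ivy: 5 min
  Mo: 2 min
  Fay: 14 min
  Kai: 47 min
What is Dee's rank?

Sorted (descending): 55, 55, 47, 14, 5, 5, 2, 2
The 2 values of 55 share dense rank 1.
The 2 values of 5 share dense rank 4.
The 2 values of 2 share dense rank 5.
Remaining distinct values take the next consecutive integers.
Dee has value 55 min → rank 1.

1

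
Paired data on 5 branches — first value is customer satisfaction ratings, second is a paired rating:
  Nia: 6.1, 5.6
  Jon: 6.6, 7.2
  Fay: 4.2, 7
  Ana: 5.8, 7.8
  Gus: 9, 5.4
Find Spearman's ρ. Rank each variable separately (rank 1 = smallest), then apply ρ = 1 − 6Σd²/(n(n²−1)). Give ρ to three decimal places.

Ranks of variable 1: 3, 4, 1, 2, 5
Ranks of variable 2: 2, 4, 3, 5, 1
d = r₁ − r₂: 1, 0, -2, -3, 4
d²: 1, 0, 4, 9, 16; Σd² = 30
ρ = 1 − 6·30/(5·24) = 1 − 180/120 = -0.500

-0.500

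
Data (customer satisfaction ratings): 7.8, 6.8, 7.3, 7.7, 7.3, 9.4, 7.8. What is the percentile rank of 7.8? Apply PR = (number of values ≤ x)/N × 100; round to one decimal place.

85.7

N = 7.
Strictly below 7.8: 4. Equal to 7.8: 2.
PR = 6/7 × 100 = 85.7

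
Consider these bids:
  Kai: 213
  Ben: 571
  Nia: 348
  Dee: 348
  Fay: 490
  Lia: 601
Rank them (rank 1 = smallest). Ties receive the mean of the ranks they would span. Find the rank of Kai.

1

Sorted (ascending): 213, 348, 348, 490, 571, 601
The 2 values of 348 occupy positions 2–3 → average rank (2+3)/2 = 2.5.
Kai has value 213 → rank 1.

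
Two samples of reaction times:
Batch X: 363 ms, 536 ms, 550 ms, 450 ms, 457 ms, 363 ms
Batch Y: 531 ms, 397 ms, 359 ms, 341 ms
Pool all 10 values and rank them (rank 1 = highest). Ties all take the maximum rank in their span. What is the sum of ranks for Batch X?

28

Sorted (descending): 550, 536, 531, 457, 450, 397, 363, 363, 359, 341
The 2 values of 363 occupy positions 7–8 → each gets rank 8.
Batch X values → pooled ranks: 363→8, 536→2, 550→1, 450→5, 457→4, 363→8
Rank sum = 8 + 2 + 1 + 5 + 4 + 8 = 28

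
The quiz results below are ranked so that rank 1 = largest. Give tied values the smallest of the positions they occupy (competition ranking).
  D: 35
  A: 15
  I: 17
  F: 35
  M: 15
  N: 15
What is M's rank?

4

Sorted (descending): 35, 35, 17, 15, 15, 15
The 2 values of 35 occupy positions 1–2 → each gets rank 1.
The 3 values of 15 occupy positions 4–6 → each gets rank 4.
M has value 15 → rank 4.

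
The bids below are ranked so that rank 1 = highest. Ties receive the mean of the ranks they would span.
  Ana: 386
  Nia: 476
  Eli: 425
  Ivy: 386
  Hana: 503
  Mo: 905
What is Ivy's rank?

5.5

Sorted (descending): 905, 503, 476, 425, 386, 386
The 2 values of 386 occupy positions 5–6 → average rank (5+6)/2 = 5.5.
Ivy has value 386 → rank 5.5.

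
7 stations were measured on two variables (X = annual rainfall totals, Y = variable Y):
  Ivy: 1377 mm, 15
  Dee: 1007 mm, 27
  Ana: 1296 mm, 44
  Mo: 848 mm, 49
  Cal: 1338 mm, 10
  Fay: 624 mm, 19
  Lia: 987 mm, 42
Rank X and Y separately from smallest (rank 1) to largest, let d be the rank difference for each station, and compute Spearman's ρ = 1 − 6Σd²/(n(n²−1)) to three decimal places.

-0.500

Ranks of variable 1: 7, 4, 5, 2, 6, 1, 3
Ranks of variable 2: 2, 4, 6, 7, 1, 3, 5
d = r₁ − r₂: 5, 0, -1, -5, 5, -2, -2
d²: 25, 0, 1, 25, 25, 4, 4; Σd² = 84
ρ = 1 − 6·84/(7·48) = 1 − 504/336 = -0.500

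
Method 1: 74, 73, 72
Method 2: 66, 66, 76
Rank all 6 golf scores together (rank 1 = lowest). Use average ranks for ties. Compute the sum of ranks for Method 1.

Sorted (ascending): 66, 66, 72, 73, 74, 76
The 2 values of 66 occupy positions 1–2 → average rank (1+2)/2 = 1.5.
Method 1 values → pooled ranks: 74→5, 73→4, 72→3
Rank sum = 5 + 4 + 3 = 12

12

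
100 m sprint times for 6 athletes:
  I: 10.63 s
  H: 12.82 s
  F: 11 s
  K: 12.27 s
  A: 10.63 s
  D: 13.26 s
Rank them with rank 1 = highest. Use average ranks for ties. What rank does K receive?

3

Sorted (descending): 13.26, 12.82, 12.27, 11, 10.63, 10.63
The 2 values of 10.63 occupy positions 5–6 → average rank (5+6)/2 = 5.5.
K has value 12.27 s → rank 3.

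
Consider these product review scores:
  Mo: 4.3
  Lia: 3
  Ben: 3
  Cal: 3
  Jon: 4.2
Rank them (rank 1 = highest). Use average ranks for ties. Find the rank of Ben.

4

Sorted (descending): 4.3, 4.2, 3, 3, 3
The 3 values of 3 occupy positions 3–5 → average rank 4.
Ben has value 3 → rank 4.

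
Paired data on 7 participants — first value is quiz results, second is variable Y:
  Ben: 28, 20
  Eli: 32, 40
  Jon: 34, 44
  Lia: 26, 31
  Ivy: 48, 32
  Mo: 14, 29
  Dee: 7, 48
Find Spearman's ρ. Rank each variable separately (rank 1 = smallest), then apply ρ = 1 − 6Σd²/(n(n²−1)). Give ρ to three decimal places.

Ranks of variable 1: 4, 5, 6, 3, 7, 2, 1
Ranks of variable 2: 1, 5, 6, 3, 4, 2, 7
d = r₁ − r₂: 3, 0, 0, 0, 3, 0, -6
d²: 9, 0, 0, 0, 9, 0, 36; Σd² = 54
ρ = 1 − 6·54/(7·48) = 1 − 324/336 = 0.036

0.036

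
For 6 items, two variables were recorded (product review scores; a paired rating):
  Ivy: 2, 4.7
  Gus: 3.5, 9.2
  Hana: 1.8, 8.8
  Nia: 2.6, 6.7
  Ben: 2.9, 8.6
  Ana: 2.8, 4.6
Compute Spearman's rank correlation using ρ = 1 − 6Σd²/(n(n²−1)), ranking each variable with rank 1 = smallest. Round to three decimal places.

0.257

Ranks of variable 1: 2, 6, 1, 3, 5, 4
Ranks of variable 2: 2, 6, 5, 3, 4, 1
d = r₁ − r₂: 0, 0, -4, 0, 1, 3
d²: 0, 0, 16, 0, 1, 9; Σd² = 26
ρ = 1 − 6·26/(6·35) = 1 − 156/210 = 0.257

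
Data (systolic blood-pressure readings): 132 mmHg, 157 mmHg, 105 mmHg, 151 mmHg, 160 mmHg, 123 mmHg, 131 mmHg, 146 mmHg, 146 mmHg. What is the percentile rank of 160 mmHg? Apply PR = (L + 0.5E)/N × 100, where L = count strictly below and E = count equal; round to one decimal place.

94.4

N = 9.
Strictly below 160: 8. Equal to 160: 1.
PR = (8 + 0.5·1)/9 × 100 = 94.4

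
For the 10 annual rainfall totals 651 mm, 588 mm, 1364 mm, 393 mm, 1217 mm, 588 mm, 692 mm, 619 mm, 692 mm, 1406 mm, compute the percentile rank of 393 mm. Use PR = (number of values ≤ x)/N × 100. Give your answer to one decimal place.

N = 10.
Strictly below 393: 0. Equal to 393: 1.
PR = 1/10 × 100 = 10.0

10.0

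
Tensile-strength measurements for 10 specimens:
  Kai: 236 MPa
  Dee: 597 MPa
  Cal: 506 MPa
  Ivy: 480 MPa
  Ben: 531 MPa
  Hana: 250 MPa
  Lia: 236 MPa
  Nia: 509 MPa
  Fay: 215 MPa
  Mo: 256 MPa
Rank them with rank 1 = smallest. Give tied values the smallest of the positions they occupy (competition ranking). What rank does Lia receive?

2

Sorted (ascending): 215, 236, 236, 250, 256, 480, 506, 509, 531, 597
The 2 values of 236 occupy positions 2–3 → each gets rank 2.
Lia has value 236 MPa → rank 2.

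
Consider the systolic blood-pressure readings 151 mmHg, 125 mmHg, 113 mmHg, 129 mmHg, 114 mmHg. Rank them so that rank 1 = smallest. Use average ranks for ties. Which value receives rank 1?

113

Sorted (ascending): 113, 114, 125, 129, 151
No ties — each value takes its position as its rank.
Rank 1 → value 113.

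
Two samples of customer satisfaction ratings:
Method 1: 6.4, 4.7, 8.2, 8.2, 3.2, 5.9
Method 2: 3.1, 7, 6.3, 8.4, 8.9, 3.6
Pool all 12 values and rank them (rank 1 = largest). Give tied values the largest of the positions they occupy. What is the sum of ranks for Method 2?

37

Sorted (descending): 8.9, 8.4, 8.2, 8.2, 7, 6.4, 6.3, 5.9, 4.7, 3.6, 3.2, 3.1
The 2 values of 8.2 occupy positions 3–4 → each gets rank 4.
Method 2 values → pooled ranks: 3.1→12, 7→5, 6.3→7, 8.4→2, 8.9→1, 3.6→10
Rank sum = 12 + 5 + 7 + 2 + 1 + 10 = 37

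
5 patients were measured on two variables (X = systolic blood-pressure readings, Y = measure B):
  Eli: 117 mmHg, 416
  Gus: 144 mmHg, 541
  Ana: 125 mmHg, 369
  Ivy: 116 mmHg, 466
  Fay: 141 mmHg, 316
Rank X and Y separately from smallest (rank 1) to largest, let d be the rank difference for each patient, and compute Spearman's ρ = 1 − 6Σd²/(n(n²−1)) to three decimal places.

0.000

Ranks of variable 1: 2, 5, 3, 1, 4
Ranks of variable 2: 3, 5, 2, 4, 1
d = r₁ − r₂: -1, 0, 1, -3, 3
d²: 1, 0, 1, 9, 9; Σd² = 20
ρ = 1 − 6·20/(5·24) = 1 − 120/120 = 0.000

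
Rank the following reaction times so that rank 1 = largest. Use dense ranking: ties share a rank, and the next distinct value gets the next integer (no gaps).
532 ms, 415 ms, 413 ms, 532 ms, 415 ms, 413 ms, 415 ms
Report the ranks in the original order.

Sorted (descending): 532, 532, 415, 415, 415, 413, 413
The 2 values of 532 share dense rank 1.
The 3 values of 415 share dense rank 2.
The 2 values of 413 share dense rank 3.

1, 2, 3, 1, 2, 3, 2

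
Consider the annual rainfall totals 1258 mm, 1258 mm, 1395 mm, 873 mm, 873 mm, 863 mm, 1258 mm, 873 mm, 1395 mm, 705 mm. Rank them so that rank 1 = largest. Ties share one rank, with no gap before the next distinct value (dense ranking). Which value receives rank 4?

Sorted (descending): 1395, 1395, 1258, 1258, 1258, 873, 873, 873, 863, 705
The 2 values of 1395 share dense rank 1.
The 3 values of 1258 share dense rank 2.
The 3 values of 873 share dense rank 3.
Remaining distinct values take the next consecutive integers.
Rank 4 → value 863.

863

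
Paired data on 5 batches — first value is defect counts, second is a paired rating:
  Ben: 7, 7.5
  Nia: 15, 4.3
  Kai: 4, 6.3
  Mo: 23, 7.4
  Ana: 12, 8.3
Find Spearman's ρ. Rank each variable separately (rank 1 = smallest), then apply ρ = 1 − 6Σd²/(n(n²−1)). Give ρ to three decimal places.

-0.100

Ranks of variable 1: 2, 4, 1, 5, 3
Ranks of variable 2: 4, 1, 2, 3, 5
d = r₁ − r₂: -2, 3, -1, 2, -2
d²: 4, 9, 1, 4, 4; Σd² = 22
ρ = 1 − 6·22/(5·24) = 1 − 132/120 = -0.100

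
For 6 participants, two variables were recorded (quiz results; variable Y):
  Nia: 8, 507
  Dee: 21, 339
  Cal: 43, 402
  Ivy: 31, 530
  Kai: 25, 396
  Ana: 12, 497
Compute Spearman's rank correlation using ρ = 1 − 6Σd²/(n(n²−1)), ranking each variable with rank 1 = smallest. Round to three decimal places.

-0.086

Ranks of variable 1: 1, 3, 6, 5, 4, 2
Ranks of variable 2: 5, 1, 3, 6, 2, 4
d = r₁ − r₂: -4, 2, 3, -1, 2, -2
d²: 16, 4, 9, 1, 4, 4; Σd² = 38
ρ = 1 − 6·38/(6·35) = 1 − 228/210 = -0.086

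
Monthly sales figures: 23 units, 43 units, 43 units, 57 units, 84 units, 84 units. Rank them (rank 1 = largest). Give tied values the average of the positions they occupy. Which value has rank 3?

57

Sorted (descending): 84, 84, 57, 43, 43, 23
The 2 values of 84 occupy positions 1–2 → average rank (1+2)/2 = 1.5.
The 2 values of 43 occupy positions 4–5 → average rank (4+5)/2 = 4.5.
Rank 3 → value 57.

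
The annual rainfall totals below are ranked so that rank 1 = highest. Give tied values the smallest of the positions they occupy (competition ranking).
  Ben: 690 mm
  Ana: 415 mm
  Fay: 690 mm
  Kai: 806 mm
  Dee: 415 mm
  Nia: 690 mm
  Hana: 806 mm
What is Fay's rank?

3

Sorted (descending): 806, 806, 690, 690, 690, 415, 415
The 2 values of 806 occupy positions 1–2 → each gets rank 1.
The 3 values of 690 occupy positions 3–5 → each gets rank 3.
The 2 values of 415 occupy positions 6–7 → each gets rank 6.
Fay has value 690 mm → rank 3.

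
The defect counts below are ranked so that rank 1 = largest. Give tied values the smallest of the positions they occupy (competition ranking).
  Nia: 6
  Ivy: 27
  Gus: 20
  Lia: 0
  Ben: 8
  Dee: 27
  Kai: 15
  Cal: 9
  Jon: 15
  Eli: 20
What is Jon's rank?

5

Sorted (descending): 27, 27, 20, 20, 15, 15, 9, 8, 6, 0
The 2 values of 27 occupy positions 1–2 → each gets rank 1.
The 2 values of 20 occupy positions 3–4 → each gets rank 3.
The 2 values of 15 occupy positions 5–6 → each gets rank 5.
Jon has value 15 → rank 5.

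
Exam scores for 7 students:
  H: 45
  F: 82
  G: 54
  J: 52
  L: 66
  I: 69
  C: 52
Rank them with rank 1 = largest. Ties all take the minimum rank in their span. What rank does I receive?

2

Sorted (descending): 82, 69, 66, 54, 52, 52, 45
The 2 values of 52 occupy positions 5–6 → each gets rank 5.
I has value 69 → rank 2.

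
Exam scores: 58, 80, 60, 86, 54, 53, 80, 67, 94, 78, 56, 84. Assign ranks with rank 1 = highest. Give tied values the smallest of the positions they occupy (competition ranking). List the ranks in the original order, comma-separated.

Sorted (descending): 94, 86, 84, 80, 80, 78, 67, 60, 58, 56, 54, 53
The 2 values of 80 occupy positions 4–5 → each gets rank 4.

9, 4, 8, 2, 11, 12, 4, 7, 1, 6, 10, 3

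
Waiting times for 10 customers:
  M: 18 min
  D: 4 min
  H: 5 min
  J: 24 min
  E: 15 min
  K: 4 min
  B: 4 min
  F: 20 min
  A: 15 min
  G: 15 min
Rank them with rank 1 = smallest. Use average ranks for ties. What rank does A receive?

6

Sorted (ascending): 4, 4, 4, 5, 15, 15, 15, 18, 20, 24
The 3 values of 4 occupy positions 1–3 → average rank 2.
The 3 values of 15 occupy positions 5–7 → average rank 6.
A has value 15 min → rank 6.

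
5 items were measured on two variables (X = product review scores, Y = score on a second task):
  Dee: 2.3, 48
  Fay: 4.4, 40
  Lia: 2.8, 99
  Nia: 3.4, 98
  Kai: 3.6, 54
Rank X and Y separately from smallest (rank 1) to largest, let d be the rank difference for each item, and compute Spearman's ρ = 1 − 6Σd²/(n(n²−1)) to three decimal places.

-0.400

Ranks of variable 1: 1, 5, 2, 3, 4
Ranks of variable 2: 2, 1, 5, 4, 3
d = r₁ − r₂: -1, 4, -3, -1, 1
d²: 1, 16, 9, 1, 1; Σd² = 28
ρ = 1 − 6·28/(5·24) = 1 − 168/120 = -0.400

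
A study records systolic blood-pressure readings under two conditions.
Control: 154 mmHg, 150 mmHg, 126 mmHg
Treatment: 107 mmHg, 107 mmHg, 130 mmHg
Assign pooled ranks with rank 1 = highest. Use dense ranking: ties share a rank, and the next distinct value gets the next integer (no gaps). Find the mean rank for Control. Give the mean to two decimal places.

2.33

Sorted (descending): 154, 150, 130, 126, 107, 107
The 2 values of 107 share dense rank 5.
Remaining distinct values take the next consecutive integers.
Control values → pooled ranks: 154→1, 150→2, 126→4
Mean rank = (1 + 2 + 4) / 3 = 2.33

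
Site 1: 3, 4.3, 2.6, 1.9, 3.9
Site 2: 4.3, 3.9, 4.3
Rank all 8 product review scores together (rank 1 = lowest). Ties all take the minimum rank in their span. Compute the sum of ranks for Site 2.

Sorted (ascending): 1.9, 2.6, 3, 3.9, 3.9, 4.3, 4.3, 4.3
The 2 values of 3.9 occupy positions 4–5 → each gets rank 4.
The 3 values of 4.3 occupy positions 6–8 → each gets rank 6.
Site 2 values → pooled ranks: 4.3→6, 3.9→4, 4.3→6
Rank sum = 6 + 4 + 6 = 16

16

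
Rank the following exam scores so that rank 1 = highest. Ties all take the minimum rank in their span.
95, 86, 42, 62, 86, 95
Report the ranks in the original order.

Sorted (descending): 95, 95, 86, 86, 62, 42
The 2 values of 95 occupy positions 1–2 → each gets rank 1.
The 2 values of 86 occupy positions 3–4 → each gets rank 3.

1, 3, 6, 5, 3, 1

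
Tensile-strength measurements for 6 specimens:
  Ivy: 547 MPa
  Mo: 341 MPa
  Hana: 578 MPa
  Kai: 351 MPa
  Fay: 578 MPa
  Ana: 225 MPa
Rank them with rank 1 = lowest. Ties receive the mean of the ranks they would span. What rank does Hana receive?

5.5

Sorted (ascending): 225, 341, 351, 547, 578, 578
The 2 values of 578 occupy positions 5–6 → average rank (5+6)/2 = 5.5.
Hana has value 578 MPa → rank 5.5.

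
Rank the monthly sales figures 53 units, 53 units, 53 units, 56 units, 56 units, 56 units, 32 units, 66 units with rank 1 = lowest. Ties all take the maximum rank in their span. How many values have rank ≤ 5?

4

Sorted (ascending): 32, 53, 53, 53, 56, 56, 56, 66
The 3 values of 53 occupy positions 2–4 → each gets rank 4.
The 3 values of 56 occupy positions 5–7 → each gets rank 7.
Ranks ≤ 5: {1, 4, 4, 4} → 4 values.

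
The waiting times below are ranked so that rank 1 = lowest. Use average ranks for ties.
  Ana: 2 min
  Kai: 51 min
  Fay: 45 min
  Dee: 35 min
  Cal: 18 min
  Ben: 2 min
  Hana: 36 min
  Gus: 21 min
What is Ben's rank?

1.5

Sorted (ascending): 2, 2, 18, 21, 35, 36, 45, 51
The 2 values of 2 occupy positions 1–2 → average rank (1+2)/2 = 1.5.
Ben has value 2 min → rank 1.5.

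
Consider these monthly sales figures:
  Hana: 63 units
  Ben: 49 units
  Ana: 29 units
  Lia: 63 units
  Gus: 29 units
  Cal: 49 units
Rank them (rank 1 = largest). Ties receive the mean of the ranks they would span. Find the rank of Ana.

Sorted (descending): 63, 63, 49, 49, 29, 29
The 2 values of 63 occupy positions 1–2 → average rank (1+2)/2 = 1.5.
The 2 values of 49 occupy positions 3–4 → average rank (3+4)/2 = 3.5.
The 2 values of 29 occupy positions 5–6 → average rank (5+6)/2 = 5.5.
Ana has value 29 units → rank 5.5.

5.5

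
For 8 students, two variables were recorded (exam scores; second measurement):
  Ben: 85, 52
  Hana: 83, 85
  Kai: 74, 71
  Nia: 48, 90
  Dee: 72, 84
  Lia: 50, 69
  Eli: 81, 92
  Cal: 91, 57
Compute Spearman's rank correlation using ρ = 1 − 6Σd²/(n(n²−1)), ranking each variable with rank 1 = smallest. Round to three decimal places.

Ranks of variable 1: 7, 6, 4, 1, 3, 2, 5, 8
Ranks of variable 2: 1, 6, 4, 7, 5, 3, 8, 2
d = r₁ − r₂: 6, 0, 0, -6, -2, -1, -3, 6
d²: 36, 0, 0, 36, 4, 1, 9, 36; Σd² = 122
ρ = 1 − 6·122/(8·63) = 1 − 732/504 = -0.452

-0.452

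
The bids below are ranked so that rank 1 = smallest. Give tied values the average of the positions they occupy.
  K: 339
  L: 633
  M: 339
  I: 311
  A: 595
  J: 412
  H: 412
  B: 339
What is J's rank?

Sorted (ascending): 311, 339, 339, 339, 412, 412, 595, 633
The 3 values of 339 occupy positions 2–4 → average rank 3.
The 2 values of 412 occupy positions 5–6 → average rank (5+6)/2 = 5.5.
J has value 412 → rank 5.5.

5.5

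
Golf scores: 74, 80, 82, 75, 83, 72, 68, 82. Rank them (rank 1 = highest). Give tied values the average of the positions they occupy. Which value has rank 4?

80

Sorted (descending): 83, 82, 82, 80, 75, 74, 72, 68
The 2 values of 82 occupy positions 2–3 → average rank (2+3)/2 = 2.5.
Rank 4 → value 80.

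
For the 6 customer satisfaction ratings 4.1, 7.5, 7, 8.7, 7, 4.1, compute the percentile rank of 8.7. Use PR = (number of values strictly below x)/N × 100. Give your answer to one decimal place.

N = 6.
Strictly below 8.7: 5. Equal to 8.7: 1.
PR = 5/6 × 100 = 83.3

83.3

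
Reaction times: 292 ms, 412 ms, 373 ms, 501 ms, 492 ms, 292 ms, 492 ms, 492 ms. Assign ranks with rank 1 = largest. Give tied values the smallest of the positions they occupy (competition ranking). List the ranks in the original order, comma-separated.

Sorted (descending): 501, 492, 492, 492, 412, 373, 292, 292
The 3 values of 492 occupy positions 2–4 → each gets rank 2.
The 2 values of 292 occupy positions 7–8 → each gets rank 7.

7, 5, 6, 1, 2, 7, 2, 2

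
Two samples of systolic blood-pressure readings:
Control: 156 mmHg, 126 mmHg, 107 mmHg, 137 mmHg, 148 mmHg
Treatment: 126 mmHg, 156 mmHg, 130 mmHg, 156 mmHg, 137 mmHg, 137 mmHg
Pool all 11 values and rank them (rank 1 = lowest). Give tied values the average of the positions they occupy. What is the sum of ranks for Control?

27.5

Sorted (ascending): 107, 126, 126, 130, 137, 137, 137, 148, 156, 156, 156
The 2 values of 126 occupy positions 2–3 → average rank (2+3)/2 = 2.5.
The 3 values of 137 occupy positions 5–7 → average rank 6.
The 3 values of 156 occupy positions 9–11 → average rank 10.
Control values → pooled ranks: 156→10, 126→2.5, 107→1, 137→6, 148→8
Rank sum = 10 + 2.5 + 1 + 6 + 8 = 27.5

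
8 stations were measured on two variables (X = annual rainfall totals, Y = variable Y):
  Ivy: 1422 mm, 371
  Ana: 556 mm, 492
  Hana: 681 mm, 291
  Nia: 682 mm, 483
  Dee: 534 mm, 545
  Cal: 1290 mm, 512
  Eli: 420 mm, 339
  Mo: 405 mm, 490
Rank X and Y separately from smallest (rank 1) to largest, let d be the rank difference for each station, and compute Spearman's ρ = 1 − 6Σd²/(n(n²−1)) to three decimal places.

-0.071

Ranks of variable 1: 8, 4, 5, 6, 3, 7, 2, 1
Ranks of variable 2: 3, 6, 1, 4, 8, 7, 2, 5
d = r₁ − r₂: 5, -2, 4, 2, -5, 0, 0, -4
d²: 25, 4, 16, 4, 25, 0, 0, 16; Σd² = 90
ρ = 1 − 6·90/(8·63) = 1 − 540/504 = -0.071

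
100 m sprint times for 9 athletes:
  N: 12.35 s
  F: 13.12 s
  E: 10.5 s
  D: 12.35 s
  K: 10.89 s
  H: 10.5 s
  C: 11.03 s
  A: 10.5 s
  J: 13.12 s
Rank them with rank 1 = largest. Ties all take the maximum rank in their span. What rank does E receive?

9

Sorted (descending): 13.12, 13.12, 12.35, 12.35, 11.03, 10.89, 10.5, 10.5, 10.5
The 2 values of 13.12 occupy positions 1–2 → each gets rank 2.
The 2 values of 12.35 occupy positions 3–4 → each gets rank 4.
The 3 values of 10.5 occupy positions 7–9 → each gets rank 9.
E has value 10.5 s → rank 9.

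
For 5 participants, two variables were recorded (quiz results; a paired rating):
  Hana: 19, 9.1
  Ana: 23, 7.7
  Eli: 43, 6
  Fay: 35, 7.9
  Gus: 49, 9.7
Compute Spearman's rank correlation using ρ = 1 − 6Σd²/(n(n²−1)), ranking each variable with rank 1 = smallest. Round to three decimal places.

0.100

Ranks of variable 1: 1, 2, 4, 3, 5
Ranks of variable 2: 4, 2, 1, 3, 5
d = r₁ − r₂: -3, 0, 3, 0, 0
d²: 9, 0, 9, 0, 0; Σd² = 18
ρ = 1 − 6·18/(5·24) = 1 − 108/120 = 0.100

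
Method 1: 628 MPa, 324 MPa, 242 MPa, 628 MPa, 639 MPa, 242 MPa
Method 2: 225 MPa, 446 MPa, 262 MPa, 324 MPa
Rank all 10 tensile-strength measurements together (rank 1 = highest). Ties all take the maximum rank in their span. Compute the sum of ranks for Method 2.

27

Sorted (descending): 639, 628, 628, 446, 324, 324, 262, 242, 242, 225
The 2 values of 628 occupy positions 2–3 → each gets rank 3.
The 2 values of 324 occupy positions 5–6 → each gets rank 6.
The 2 values of 242 occupy positions 8–9 → each gets rank 9.
Method 2 values → pooled ranks: 225→10, 446→4, 262→7, 324→6
Rank sum = 10 + 4 + 7 + 6 = 27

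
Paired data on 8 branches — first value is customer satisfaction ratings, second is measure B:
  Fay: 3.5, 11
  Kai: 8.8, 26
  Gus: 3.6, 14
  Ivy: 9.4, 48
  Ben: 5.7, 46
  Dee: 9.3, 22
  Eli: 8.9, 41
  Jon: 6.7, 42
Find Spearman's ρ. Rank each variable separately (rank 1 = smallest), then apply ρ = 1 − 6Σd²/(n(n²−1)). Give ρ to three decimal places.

Ranks of variable 1: 1, 5, 2, 8, 3, 7, 6, 4
Ranks of variable 2: 1, 4, 2, 8, 7, 3, 5, 6
d = r₁ − r₂: 0, 1, 0, 0, -4, 4, 1, -2
d²: 0, 1, 0, 0, 16, 16, 1, 4; Σd² = 38
ρ = 1 − 6·38/(8·63) = 1 − 228/504 = 0.548

0.548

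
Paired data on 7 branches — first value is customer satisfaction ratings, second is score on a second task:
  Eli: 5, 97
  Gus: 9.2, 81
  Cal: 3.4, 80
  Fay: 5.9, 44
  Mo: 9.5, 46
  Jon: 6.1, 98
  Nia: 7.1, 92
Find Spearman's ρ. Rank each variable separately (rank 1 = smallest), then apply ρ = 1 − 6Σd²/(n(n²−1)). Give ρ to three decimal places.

Ranks of variable 1: 2, 6, 1, 3, 7, 4, 5
Ranks of variable 2: 6, 4, 3, 1, 2, 7, 5
d = r₁ − r₂: -4, 2, -2, 2, 5, -3, 0
d²: 16, 4, 4, 4, 25, 9, 0; Σd² = 62
ρ = 1 − 6·62/(7·48) = 1 − 372/336 = -0.107

-0.107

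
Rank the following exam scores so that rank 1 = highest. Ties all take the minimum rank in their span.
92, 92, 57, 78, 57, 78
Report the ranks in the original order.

1, 1, 5, 3, 5, 3

Sorted (descending): 92, 92, 78, 78, 57, 57
The 2 values of 92 occupy positions 1–2 → each gets rank 1.
The 2 values of 78 occupy positions 3–4 → each gets rank 3.
The 2 values of 57 occupy positions 5–6 → each gets rank 5.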